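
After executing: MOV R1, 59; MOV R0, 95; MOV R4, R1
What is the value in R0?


Register state trace:
  MOV R1, 59  → R1 = 59
  MOV R0, 95  → R0 = 95
  MOV R4, R1  → R4 = 59
Final: R0 = 95

95


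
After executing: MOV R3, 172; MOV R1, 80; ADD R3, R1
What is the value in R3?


Register state trace:
  MOV R3, 172  → R3 = 172
  MOV R1, 80  → R1 = 80
  ADD R3, R1  → R3 = 172 + 80 = 252
Final: R3 = 252

252


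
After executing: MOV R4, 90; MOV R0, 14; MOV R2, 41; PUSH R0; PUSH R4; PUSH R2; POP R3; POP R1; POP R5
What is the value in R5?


Stack trace (top is rightmost):
  MOV R4, 90  → R4 = 90
  MOV R0, 14  → R0 = 14
  MOV R2, 41  → R2 = 41
  PUSH R0  → stack: [14]
  PUSH R4  → stack: [14, 90]
  PUSH R2  → stack: [14, 90, 41]
  POP R3  → R3 = 41, stack: [14, 90]
  POP R1  → R1 = 90, stack: [14]
  POP R5  → R5 = 14, stack: []
Final: R5 = 14

14


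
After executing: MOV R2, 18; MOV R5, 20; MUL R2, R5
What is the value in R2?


Register state trace:
  MOV R2, 18  → R2 = 18
  MOV R5, 20  → R5 = 20
  MUL R2, R5  → R2 = 18 * 20 = 360
Final: R2 = 360

360


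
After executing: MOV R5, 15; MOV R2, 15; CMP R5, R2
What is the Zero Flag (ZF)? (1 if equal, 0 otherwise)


Register state trace:
  MOV R5, 15  → R5 = 15
  MOV R2, 15  → R2 = 15
  CMP R5, R2  → computes 15 - 15 = 0
  Result is zero, so values are equal
ZF = 1

1


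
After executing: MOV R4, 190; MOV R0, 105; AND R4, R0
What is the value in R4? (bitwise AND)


Register state trace:
  MOV R4, 190  → R4 = 190 (0b10111110)
  MOV R0, 105  → R0 = 105 (0b01101001)
  AND R4, R0  → R4 = 190 AND 105 = 40 (0b00101000)
Final: R4 = 40

40


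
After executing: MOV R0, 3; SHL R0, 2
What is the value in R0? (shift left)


Register state trace:
  MOV R0, 3  → R0 = 3
  SHL R0, 2  → R0 = 3 << 2 = 3 * 2^2 = 12
Final: R0 = 12

12


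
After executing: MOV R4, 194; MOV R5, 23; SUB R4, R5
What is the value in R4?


Register state trace:
  MOV R4, 194  → R4 = 194
  MOV R5, 23  → R5 = 23
  SUB R4, R5  → R4 = 194 - 23 = 171
Final: R4 = 171

171


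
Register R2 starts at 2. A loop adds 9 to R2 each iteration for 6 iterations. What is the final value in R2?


Starting value: R2 = 2
  Iter 1: R2 = 2 + 9 = 11
  Iter 2: R2 = 11 + 9 = 20
  Iter 3: R2 = 20 + 9 = 29
  Iter 4: R2 = 29 + 9 = 38
  Iter 5: R2 = 38 + 9 = 47
  Iter 6: R2 = 47 + 9 = 56
Final: R2 = 56

56


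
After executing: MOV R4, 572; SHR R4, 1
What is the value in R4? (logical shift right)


Register state trace:
  MOV R4, 572  → R4 = 572
  SHR R4, 1  → R4 = 572 >> 1 = 572 // 2^1 = 286
Final: R4 = 286

286


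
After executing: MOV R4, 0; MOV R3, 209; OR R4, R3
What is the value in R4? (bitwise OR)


Register state trace:
  MOV R4, 0  → R4 = 0 (0b00000000)
  MOV R3, 209  → R3 = 209 (0b11010001)
  OR R4, R3   → R4 = 0 OR 209 = 209 (0b11010001)
Final: R4 = 209

209


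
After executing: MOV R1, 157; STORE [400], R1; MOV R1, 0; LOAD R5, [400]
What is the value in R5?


Register and memory trace:
  MOV R1, 157  → R1 = 157
  STORE [400], R1  → mem[400] = 157
  MOV R1, 0  → R1 = 0
  LOAD R5, [400]  → R5 = mem[400] = 157
Final: R5 = 157

157


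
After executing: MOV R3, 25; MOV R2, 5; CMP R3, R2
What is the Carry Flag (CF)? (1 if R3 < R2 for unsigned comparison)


Register state trace:
  MOV R3, 25  → R3 = 25
  MOV R2, 5  → R2 = 5
  CMP R3, R2  → unsigned 25 - 5: no borrow
  25 >= 5, so CF = 0
CF = 0

0


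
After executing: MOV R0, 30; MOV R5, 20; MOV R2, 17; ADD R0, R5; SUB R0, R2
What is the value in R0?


Register state trace:
  MOV R0, 30  → R0 = 30
  MOV R5, 20  → R5 = 20
  MOV R2, 17  → R2 = 17
  ADD R0, R5  → R0 = 30 + 20 = 50
  SUB R0, R2  → R0 = 50 - 17 = 33
Final: R0 = 33

33


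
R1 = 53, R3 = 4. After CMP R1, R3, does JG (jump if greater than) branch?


Trace:
  R1 = 53, R3 = 4
  CMP R1, R3  → compares 53 vs 4
  JG checks: is 53 greater than 4?
  53 > 4, so condition is true
Branch taken: Yes

Yes


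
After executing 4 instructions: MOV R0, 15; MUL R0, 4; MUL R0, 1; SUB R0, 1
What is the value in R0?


Register state trace:
  MOV R0, 15  → R0 = 15
  MUL R0, 4  → R0 = 15 * 4 = 60
  MUL R0, 1  → R0 = 60 * 1 = 60
  SUB R0, 1  → R0 = 60 - 1 = 59
Final: R0 = 59

59


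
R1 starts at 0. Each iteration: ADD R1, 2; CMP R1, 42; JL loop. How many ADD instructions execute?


Loop trace (R1 starts at 0, target 42, step 2):
  ADD #1: R1 = 0 + 2 = 2  → 2 < 42, loop
  ADD #2: R1 = 2 + 2 = 4  → 4 < 42, loop
  ADD #3: R1 = 4 + 2 = 6  → 6 < 42, loop
  ADD #4: R1 = 6 + 2 = 8  → 8 < 42, loop
  ADD #5: R1 = 8 + 2 = 10  → 10 < 42, loop
  ADD #6: R1 = 10 + 2 = 12  → 12 < 42, loop
  ADD #7: R1 = 12 + 2 = 14  → 14 < 42, loop
  ADD #8: R1 = 14 + 2 = 16  → 16 < 42, loop
  ADD #9: R1 = 16 + 2 = 18  → 18 < 42, loop
  ADD #10: R1 = 18 + 2 = 20  → 20 < 42, loop
  ADD #11: R1 = 20 + 2 = 22  → 22 < 42, loop
  ADD #12: R1 = 22 + 2 = 24  → 24 < 42, loop
  ADD #13: R1 = 24 + 2 = 26  → 26 < 42, loop
  ADD #14: R1 = 26 + 2 = 28  → 28 < 42, loop
  ADD #15: R1 = 28 + 2 = 30  → 30 < 42, loop
  ADD #16: R1 = 30 + 2 = 32  → 32 < 42, loop
  ADD #17: R1 = 32 + 2 = 34  → 34 < 42, loop
  ADD #18: R1 = 34 + 2 = 36  → 36 < 42, loop
  ADD #19: R1 = 36 + 2 = 38  → 38 < 42, loop
  ADD #20: R1 = 38 + 2 = 40  → 40 < 42, loop
  ADD #21: R1 = 40 + 2 = 42  → 42 >= 42, exit
Total ADD instructions: 21

21


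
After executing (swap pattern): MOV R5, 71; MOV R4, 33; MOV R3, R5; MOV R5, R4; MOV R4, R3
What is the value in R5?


Register state trace (swap pattern):
  MOV R5, 71  → R5 = 71
  MOV R4, 33  → R4 = 33
  MOV R3, R5  → R3 = 71  (save R5)
  MOV R5, R4  → R5 = 33  (R5 gets R4's value)
  MOV R4, R3  → R4 = 71  (R4 gets saved value)
Final: R5 = 33

33


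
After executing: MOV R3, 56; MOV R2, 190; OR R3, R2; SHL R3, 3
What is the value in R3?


Register state trace:
  MOV R3, 56  → R3 = 56 (0b00111000)
  MOV R2, 190  → R2 = 190 (0b10111110)
  OR R3, R2  → R3 = 56 OR 190 = 190 (0b10111110)
  SHL R3, 3  → R3 = 190 << 3 = 1520
Final: R3 = 1520

1520


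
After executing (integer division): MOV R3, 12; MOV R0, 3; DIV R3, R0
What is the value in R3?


Register state trace:
  MOV R3, 12  → R3 = 12
  MOV R0, 3  → R0 = 3
  DIV R3, R0  → R3 = 12 // 3 = 4
Final: R3 = 4

4


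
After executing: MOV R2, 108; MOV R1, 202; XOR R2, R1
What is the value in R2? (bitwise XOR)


Register state trace:
  MOV R2, 108  → R2 = 108 (0b01101100)
  MOV R1, 202  → R1 = 202 (0b11001010)
  XOR R2, R1  → R2 = 108 XOR 202 = 166 (0b10100110)
Final: R2 = 166

166


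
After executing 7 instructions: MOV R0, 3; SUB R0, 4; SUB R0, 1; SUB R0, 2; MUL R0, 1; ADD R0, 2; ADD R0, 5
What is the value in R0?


Register state trace:
  MOV R0, 3  → R0 = 3
  SUB R0, 4  → R0 = 3 - 4 = -1
  SUB R0, 1  → R0 = -1 - 1 = -2
  SUB R0, 2  → R0 = -2 - 2 = -4
  MUL R0, 1  → R0 = -4 * 1 = -4
  ADD R0, 2  → R0 = -4 + 2 = -2
  ADD R0, 5  → R0 = -2 + 5 = 3
Final: R0 = 3

3


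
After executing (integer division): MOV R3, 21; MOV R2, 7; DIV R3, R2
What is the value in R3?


Register state trace:
  MOV R3, 21  → R3 = 21
  MOV R2, 7  → R2 = 7
  DIV R3, R2  → R3 = 21 // 7 = 3
Final: R3 = 3

3


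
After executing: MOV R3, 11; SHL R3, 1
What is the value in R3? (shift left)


Register state trace:
  MOV R3, 11  → R3 = 11
  SHL R3, 1  → R3 = 11 << 1 = 11 * 2^1 = 22
Final: R3 = 22

22


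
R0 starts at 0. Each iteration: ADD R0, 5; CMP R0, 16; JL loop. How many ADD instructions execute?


Loop trace (R0 starts at 0, target 16, step 5):
  ADD #1: R0 = 0 + 5 = 5  → 5 < 16, loop
  ADD #2: R0 = 5 + 5 = 10  → 10 < 16, loop
  ADD #3: R0 = 10 + 5 = 15  → 15 < 16, loop
  ADD #4: R0 = 15 + 5 = 20  → 20 >= 16, exit
Total ADD instructions: 4

4


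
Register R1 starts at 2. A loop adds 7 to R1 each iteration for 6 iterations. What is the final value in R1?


Starting value: R1 = 2
  Iter 1: R1 = 2 + 7 = 9
  Iter 2: R1 = 9 + 7 = 16
  Iter 3: R1 = 16 + 7 = 23
  Iter 4: R1 = 23 + 7 = 30
  Iter 5: R1 = 30 + 7 = 37
  Iter 6: R1 = 37 + 7 = 44
Final: R1 = 44

44


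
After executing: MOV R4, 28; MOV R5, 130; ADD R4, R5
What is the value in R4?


Register state trace:
  MOV R4, 28  → R4 = 28
  MOV R5, 130  → R5 = 130
  ADD R4, R5  → R4 = 28 + 130 = 158
Final: R4 = 158

158


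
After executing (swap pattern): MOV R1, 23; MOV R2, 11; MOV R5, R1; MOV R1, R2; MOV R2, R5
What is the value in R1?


Register state trace (swap pattern):
  MOV R1, 23  → R1 = 23
  MOV R2, 11  → R2 = 11
  MOV R5, R1  → R5 = 23  (save R1)
  MOV R1, R2  → R1 = 11  (R1 gets R2's value)
  MOV R2, R5  → R2 = 23  (R2 gets saved value)
Final: R1 = 11

11


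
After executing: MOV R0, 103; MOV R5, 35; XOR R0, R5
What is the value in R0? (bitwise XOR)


Register state trace:
  MOV R0, 103  → R0 = 103 (0b01100111)
  MOV R5, 35  → R5 = 35 (0b00100011)
  XOR R0, R5  → R0 = 103 XOR 35 = 68 (0b01000100)
Final: R0 = 68

68


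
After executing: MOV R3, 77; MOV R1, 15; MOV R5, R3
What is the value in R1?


Register state trace:
  MOV R3, 77  → R3 = 77
  MOV R1, 15  → R1 = 15
  MOV R5, R3  → R5 = 77
Final: R1 = 15

15


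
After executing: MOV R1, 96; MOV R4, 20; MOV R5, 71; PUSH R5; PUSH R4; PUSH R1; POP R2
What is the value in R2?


Stack trace (top is rightmost):
  MOV R1, 96  → R1 = 96
  MOV R4, 20  → R4 = 20
  MOV R5, 71  → R5 = 71
  PUSH R5  → stack: [71]
  PUSH R4  → stack: [71, 20]
  PUSH R1  → stack: [71, 20, 96]
  POP R2  → R2 = 96, stack: [71, 20]
Final: R2 = 96

96


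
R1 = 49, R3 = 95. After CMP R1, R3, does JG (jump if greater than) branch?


Trace:
  R1 = 49, R3 = 95
  CMP R1, R3  → compares 49 vs 95
  JG checks: is 49 greater than 95?
  49 < 95, so condition is false
Branch taken: No

No


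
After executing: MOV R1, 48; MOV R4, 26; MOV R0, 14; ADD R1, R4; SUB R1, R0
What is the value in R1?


Register state trace:
  MOV R1, 48  → R1 = 48
  MOV R4, 26  → R4 = 26
  MOV R0, 14  → R0 = 14
  ADD R1, R4  → R1 = 48 + 26 = 74
  SUB R1, R0  → R1 = 74 - 14 = 60
Final: R1 = 60

60


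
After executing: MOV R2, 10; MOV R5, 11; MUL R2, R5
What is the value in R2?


Register state trace:
  MOV R2, 10  → R2 = 10
  MOV R5, 11  → R5 = 11
  MUL R2, R5  → R2 = 10 * 11 = 110
Final: R2 = 110

110


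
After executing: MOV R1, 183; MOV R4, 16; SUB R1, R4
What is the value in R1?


Register state trace:
  MOV R1, 183  → R1 = 183
  MOV R4, 16  → R4 = 16
  SUB R1, R4  → R1 = 183 - 16 = 167
Final: R1 = 167

167


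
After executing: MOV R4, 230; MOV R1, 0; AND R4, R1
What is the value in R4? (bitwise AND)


Register state trace:
  MOV R4, 230  → R4 = 230 (0b11100110)
  MOV R1, 0  → R1 = 0 (0b00000000)
  AND R4, R1  → R4 = 230 AND 0 = 0 (0b00000000)
Final: R4 = 0

0


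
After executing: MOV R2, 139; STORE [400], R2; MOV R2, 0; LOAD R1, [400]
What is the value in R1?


Register and memory trace:
  MOV R2, 139  → R2 = 139
  STORE [400], R2  → mem[400] = 139
  MOV R2, 0  → R2 = 0
  LOAD R1, [400]  → R1 = mem[400] = 139
Final: R1 = 139

139


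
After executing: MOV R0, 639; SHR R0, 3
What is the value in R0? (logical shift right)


Register state trace:
  MOV R0, 639  → R0 = 639
  SHR R0, 3  → R0 = 639 >> 3 = 639 // 2^3 = 79
Final: R0 = 79

79


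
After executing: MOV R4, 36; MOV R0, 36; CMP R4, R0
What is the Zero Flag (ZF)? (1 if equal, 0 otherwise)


Register state trace:
  MOV R4, 36  → R4 = 36
  MOV R0, 36  → R0 = 36
  CMP R4, R0  → computes 36 - 36 = 0
  Result is zero, so values are equal
ZF = 1

1


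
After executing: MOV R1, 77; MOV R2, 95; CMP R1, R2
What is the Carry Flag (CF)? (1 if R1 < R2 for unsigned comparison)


Register state trace:
  MOV R1, 77  → R1 = 77
  MOV R2, 95  → R2 = 95
  CMP R1, R2  → unsigned 77 - 95: borrow occurs
  77 < 95, so CF = 1
CF = 1

1


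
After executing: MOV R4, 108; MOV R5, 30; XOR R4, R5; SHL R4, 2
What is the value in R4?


Register state trace:
  MOV R4, 108  → R4 = 108 (0b01101100)
  MOV R5, 30  → R5 = 30 (0b00011110)
  XOR R4, R5  → R4 = 108 XOR 30 = 114 (0b01110010)
  SHL R4, 2  → R4 = 114 << 2 = 456
Final: R4 = 456

456


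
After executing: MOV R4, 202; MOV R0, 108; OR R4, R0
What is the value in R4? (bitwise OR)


Register state trace:
  MOV R4, 202  → R4 = 202 (0b11001010)
  MOV R0, 108  → R0 = 108 (0b01101100)
  OR R4, R0   → R4 = 202 OR 108 = 238 (0b11101110)
Final: R4 = 238

238


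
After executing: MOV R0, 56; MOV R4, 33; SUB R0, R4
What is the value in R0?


Register state trace:
  MOV R0, 56  → R0 = 56
  MOV R4, 33  → R4 = 33
  SUB R0, R4  → R0 = 56 - 33 = 23
Final: R0 = 23

23


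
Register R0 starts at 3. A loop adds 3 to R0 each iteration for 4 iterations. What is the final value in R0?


Starting value: R0 = 3
  Iter 1: R0 = 3 + 3 = 6
  Iter 2: R0 = 6 + 3 = 9
  Iter 3: R0 = 9 + 3 = 12
  Iter 4: R0 = 12 + 3 = 15
Final: R0 = 15

15


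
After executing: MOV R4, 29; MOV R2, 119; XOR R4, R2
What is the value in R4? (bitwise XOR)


Register state trace:
  MOV R4, 29  → R4 = 29 (0b00011101)
  MOV R2, 119  → R2 = 119 (0b01110111)
  XOR R4, R2  → R4 = 29 XOR 119 = 106 (0b01101010)
Final: R4 = 106

106


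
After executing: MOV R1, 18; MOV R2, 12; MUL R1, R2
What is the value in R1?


Register state trace:
  MOV R1, 18  → R1 = 18
  MOV R2, 12  → R2 = 12
  MUL R1, R2  → R1 = 18 * 12 = 216
Final: R1 = 216

216


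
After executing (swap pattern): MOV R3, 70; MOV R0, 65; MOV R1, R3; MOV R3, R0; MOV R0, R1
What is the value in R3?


Register state trace (swap pattern):
  MOV R3, 70  → R3 = 70
  MOV R0, 65  → R0 = 65
  MOV R1, R3  → R1 = 70  (save R3)
  MOV R3, R0  → R3 = 65  (R3 gets R0's value)
  MOV R0, R1  → R0 = 70  (R0 gets saved value)
Final: R3 = 65

65


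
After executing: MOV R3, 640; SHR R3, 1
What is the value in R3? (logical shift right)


Register state trace:
  MOV R3, 640  → R3 = 640
  SHR R3, 1  → R3 = 640 >> 1 = 640 // 2^1 = 320
Final: R3 = 320

320


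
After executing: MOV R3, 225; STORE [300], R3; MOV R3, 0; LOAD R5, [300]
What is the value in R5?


Register and memory trace:
  MOV R3, 225  → R3 = 225
  STORE [300], R3  → mem[300] = 225
  MOV R3, 0  → R3 = 0
  LOAD R5, [300]  → R5 = mem[300] = 225
Final: R5 = 225

225


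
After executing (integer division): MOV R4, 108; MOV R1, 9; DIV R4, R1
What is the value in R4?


Register state trace:
  MOV R4, 108  → R4 = 108
  MOV R1, 9  → R1 = 9
  DIV R4, R1  → R4 = 108 // 9 = 12
Final: R4 = 12

12


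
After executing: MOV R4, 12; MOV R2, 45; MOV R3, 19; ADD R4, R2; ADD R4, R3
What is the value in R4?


Register state trace:
  MOV R4, 12  → R4 = 12
  MOV R2, 45  → R2 = 45
  MOV R3, 19  → R3 = 19
  ADD R4, R2  → R4 = 12 + 45 = 57
  ADD R4, R3  → R4 = 57 + 19 = 76
Final: R4 = 76

76


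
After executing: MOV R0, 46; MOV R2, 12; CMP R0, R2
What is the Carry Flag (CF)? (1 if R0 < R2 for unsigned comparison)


Register state trace:
  MOV R0, 46  → R0 = 46
  MOV R2, 12  → R2 = 12
  CMP R0, R2  → unsigned 46 - 12: no borrow
  46 >= 12, so CF = 0
CF = 0

0


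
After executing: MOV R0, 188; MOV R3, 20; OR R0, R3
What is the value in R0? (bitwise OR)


Register state trace:
  MOV R0, 188  → R0 = 188 (0b10111100)
  MOV R3, 20  → R3 = 20 (0b00010100)
  OR R0, R3   → R0 = 188 OR 20 = 188 (0b10111100)
Final: R0 = 188

188


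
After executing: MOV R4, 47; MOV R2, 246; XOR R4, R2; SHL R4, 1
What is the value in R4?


Register state trace:
  MOV R4, 47  → R4 = 47 (0b00101111)
  MOV R2, 246  → R2 = 246 (0b11110110)
  XOR R4, R2  → R4 = 47 XOR 246 = 217 (0b11011001)
  SHL R4, 1  → R4 = 217 << 1 = 434
Final: R4 = 434

434


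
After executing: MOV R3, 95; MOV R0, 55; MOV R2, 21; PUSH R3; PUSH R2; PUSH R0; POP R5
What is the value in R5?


Stack trace (top is rightmost):
  MOV R3, 95  → R3 = 95
  MOV R0, 55  → R0 = 55
  MOV R2, 21  → R2 = 21
  PUSH R3  → stack: [95]
  PUSH R2  → stack: [95, 21]
  PUSH R0  → stack: [95, 21, 55]
  POP R5  → R5 = 55, stack: [95, 21]
Final: R5 = 55

55


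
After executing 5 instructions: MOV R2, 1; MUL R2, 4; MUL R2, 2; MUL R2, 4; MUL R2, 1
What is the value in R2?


Register state trace:
  MOV R2, 1  → R2 = 1
  MUL R2, 4  → R2 = 1 * 4 = 4
  MUL R2, 2  → R2 = 4 * 2 = 8
  MUL R2, 4  → R2 = 8 * 4 = 32
  MUL R2, 1  → R2 = 32 * 1 = 32
Final: R2 = 32

32


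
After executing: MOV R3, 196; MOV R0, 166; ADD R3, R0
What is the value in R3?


Register state trace:
  MOV R3, 196  → R3 = 196
  MOV R0, 166  → R0 = 166
  ADD R3, R0  → R3 = 196 + 166 = 362
Final: R3 = 362

362


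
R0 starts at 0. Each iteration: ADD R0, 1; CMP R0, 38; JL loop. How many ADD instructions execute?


Loop trace (R0 starts at 0, target 38, step 1):
  ADD #1: R0 = 0 + 1 = 1  → 1 < 38, loop
  ADD #2: R0 = 1 + 1 = 2  → 2 < 38, loop
  ADD #3: R0 = 2 + 1 = 3  → 3 < 38, loop
  ADD #4: R0 = 3 + 1 = 4  → 4 < 38, loop
  ADD #5: R0 = 4 + 1 = 5  → 5 < 38, loop
  ADD #6: R0 = 5 + 1 = 6  → 6 < 38, loop
  ADD #7: R0 = 6 + 1 = 7  → 7 < 38, loop
  ADD #8: R0 = 7 + 1 = 8  → 8 < 38, loop
  ADD #9: R0 = 8 + 1 = 9  → 9 < 38, loop
  ADD #10: R0 = 9 + 1 = 10  → 10 < 38, loop
  ADD #11: R0 = 10 + 1 = 11  → 11 < 38, loop
  ADD #12: R0 = 11 + 1 = 12  → 12 < 38, loop
  ADD #13: R0 = 12 + 1 = 13  → 13 < 38, loop
  ADD #14: R0 = 13 + 1 = 14  → 14 < 38, loop
  ADD #15: R0 = 14 + 1 = 15  → 15 < 38, loop
  ADD #16: R0 = 15 + 1 = 16  → 16 < 38, loop
  ADD #17: R0 = 16 + 1 = 17  → 17 < 38, loop
  ADD #18: R0 = 17 + 1 = 18  → 18 < 38, loop
  ADD #19: R0 = 18 + 1 = 19  → 19 < 38, loop
  ADD #20: R0 = 19 + 1 = 20  → 20 < 38, loop
  ADD #21: R0 = 20 + 1 = 21  → 21 < 38, loop
  ADD #22: R0 = 21 + 1 = 22  → 22 < 38, loop
  ADD #23: R0 = 22 + 1 = 23  → 23 < 38, loop
  ADD #24: R0 = 23 + 1 = 24  → 24 < 38, loop
  ADD #25: R0 = 24 + 1 = 25  → 25 < 38, loop
  ADD #26: R0 = 25 + 1 = 26  → 26 < 38, loop
  ADD #27: R0 = 26 + 1 = 27  → 27 < 38, loop
  ADD #28: R0 = 27 + 1 = 28  → 28 < 38, loop
  ADD #29: R0 = 28 + 1 = 29  → 29 < 38, loop
  ADD #30: R0 = 29 + 1 = 30  → 30 < 38, loop
  ADD #31: R0 = 30 + 1 = 31  → 31 < 38, loop
  ADD #32: R0 = 31 + 1 = 32  → 32 < 38, loop
  ADD #33: R0 = 32 + 1 = 33  → 33 < 38, loop
  ADD #34: R0 = 33 + 1 = 34  → 34 < 38, loop
  ADD #35: R0 = 34 + 1 = 35  → 35 < 38, loop
  ADD #36: R0 = 35 + 1 = 36  → 36 < 38, loop
  ADD #37: R0 = 36 + 1 = 37  → 37 < 38, loop
  ADD #38: R0 = 37 + 1 = 38  → 38 >= 38, exit
Total ADD instructions: 38

38


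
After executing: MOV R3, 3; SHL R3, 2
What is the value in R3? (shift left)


Register state trace:
  MOV R3, 3  → R3 = 3
  SHL R3, 2  → R3 = 3 << 2 = 3 * 2^2 = 12
Final: R3 = 12

12


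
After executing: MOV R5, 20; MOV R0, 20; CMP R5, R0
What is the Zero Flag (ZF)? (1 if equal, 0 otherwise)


Register state trace:
  MOV R5, 20  → R5 = 20
  MOV R0, 20  → R0 = 20
  CMP R5, R0  → computes 20 - 20 = 0
  Result is zero, so values are equal
ZF = 1

1


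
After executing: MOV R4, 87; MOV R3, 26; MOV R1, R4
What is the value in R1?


Register state trace:
  MOV R4, 87  → R4 = 87
  MOV R3, 26  → R3 = 26
  MOV R1, R4  → R1 = 87
Final: R1 = 87

87


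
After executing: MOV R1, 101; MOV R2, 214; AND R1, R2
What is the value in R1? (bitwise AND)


Register state trace:
  MOV R1, 101  → R1 = 101 (0b01100101)
  MOV R2, 214  → R2 = 214 (0b11010110)
  AND R1, R2  → R1 = 101 AND 214 = 68 (0b01000100)
Final: R1 = 68

68


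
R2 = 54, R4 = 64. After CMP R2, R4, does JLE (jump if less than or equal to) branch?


Trace:
  R2 = 54, R4 = 64
  CMP R2, R4  → compares 54 vs 64
  JLE checks: is 54 less than or equal to 64?
  54 < 64, so condition is true
Branch taken: Yes

Yes


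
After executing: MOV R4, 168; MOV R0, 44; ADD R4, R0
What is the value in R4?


Register state trace:
  MOV R4, 168  → R4 = 168
  MOV R0, 44  → R0 = 44
  ADD R4, R0  → R4 = 168 + 44 = 212
Final: R4 = 212

212


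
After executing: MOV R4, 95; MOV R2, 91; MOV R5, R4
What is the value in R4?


Register state trace:
  MOV R4, 95  → R4 = 95
  MOV R2, 91  → R2 = 91
  MOV R5, R4  → R5 = 95
Final: R4 = 95

95


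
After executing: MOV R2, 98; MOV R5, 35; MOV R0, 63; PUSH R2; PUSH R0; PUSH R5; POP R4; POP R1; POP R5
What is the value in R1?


Stack trace (top is rightmost):
  MOV R2, 98  → R2 = 98
  MOV R5, 35  → R5 = 35
  MOV R0, 63  → R0 = 63
  PUSH R2  → stack: [98]
  PUSH R0  → stack: [98, 63]
  PUSH R5  → stack: [98, 63, 35]
  POP R4  → R4 = 35, stack: [98, 63]
  POP R1  → R1 = 63, stack: [98]
  POP R5  → R5 = 98, stack: []
Final: R1 = 63

63


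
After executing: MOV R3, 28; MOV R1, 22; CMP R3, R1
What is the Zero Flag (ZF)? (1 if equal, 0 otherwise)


Register state trace:
  MOV R3, 28  → R3 = 28
  MOV R1, 22  → R1 = 22
  CMP R3, R1  → computes 28 - 22 = 6
  Result is nonzero, so values are not equal
ZF = 0

0


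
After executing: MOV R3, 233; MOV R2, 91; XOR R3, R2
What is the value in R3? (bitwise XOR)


Register state trace:
  MOV R3, 233  → R3 = 233 (0b11101001)
  MOV R2, 91  → R2 = 91 (0b01011011)
  XOR R3, R2  → R3 = 233 XOR 91 = 178 (0b10110010)
Final: R3 = 178

178


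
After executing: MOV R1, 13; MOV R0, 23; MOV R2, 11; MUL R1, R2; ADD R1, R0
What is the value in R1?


Register state trace:
  MOV R1, 13  → R1 = 13
  MOV R0, 23  → R0 = 23
  MOV R2, 11  → R2 = 11
  MUL R1, R2  → R1 = 13 * 11 = 143
  ADD R1, R0  → R1 = 143 + 23 = 166
Final: R1 = 166

166


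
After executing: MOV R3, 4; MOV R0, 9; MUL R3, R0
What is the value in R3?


Register state trace:
  MOV R3, 4  → R3 = 4
  MOV R0, 9  → R0 = 9
  MUL R3, R0  → R3 = 4 * 9 = 36
Final: R3 = 36

36


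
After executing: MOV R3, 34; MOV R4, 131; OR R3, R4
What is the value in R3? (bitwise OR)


Register state trace:
  MOV R3, 34  → R3 = 34 (0b00100010)
  MOV R4, 131  → R4 = 131 (0b10000011)
  OR R3, R4   → R3 = 34 OR 131 = 163 (0b10100011)
Final: R3 = 163

163


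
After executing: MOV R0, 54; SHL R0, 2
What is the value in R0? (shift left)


Register state trace:
  MOV R0, 54  → R0 = 54
  SHL R0, 2  → R0 = 54 << 2 = 54 * 2^2 = 216
Final: R0 = 216

216


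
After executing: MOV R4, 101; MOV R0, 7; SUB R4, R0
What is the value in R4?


Register state trace:
  MOV R4, 101  → R4 = 101
  MOV R0, 7  → R0 = 7
  SUB R4, R0  → R4 = 101 - 7 = 94
Final: R4 = 94

94


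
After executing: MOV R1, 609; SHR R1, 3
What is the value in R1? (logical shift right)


Register state trace:
  MOV R1, 609  → R1 = 609
  SHR R1, 3  → R1 = 609 >> 3 = 609 // 2^3 = 76
Final: R1 = 76

76


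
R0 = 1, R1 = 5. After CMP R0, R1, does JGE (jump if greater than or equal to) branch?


Trace:
  R0 = 1, R1 = 5
  CMP R0, R1  → compares 1 vs 5
  JGE checks: is 1 greater than or equal to 5?
  1 < 5, so condition is false
Branch taken: No

No


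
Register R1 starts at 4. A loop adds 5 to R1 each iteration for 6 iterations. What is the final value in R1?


Starting value: R1 = 4
  Iter 1: R1 = 4 + 5 = 9
  Iter 2: R1 = 9 + 5 = 14
  Iter 3: R1 = 14 + 5 = 19
  Iter 4: R1 = 19 + 5 = 24
  Iter 5: R1 = 24 + 5 = 29
  Iter 6: R1 = 29 + 5 = 34
Final: R1 = 34

34


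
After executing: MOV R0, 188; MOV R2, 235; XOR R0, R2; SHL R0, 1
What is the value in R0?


Register state trace:
  MOV R0, 188  → R0 = 188 (0b10111100)
  MOV R2, 235  → R2 = 235 (0b11101011)
  XOR R0, R2  → R0 = 188 XOR 235 = 87 (0b01010111)
  SHL R0, 1  → R0 = 87 << 1 = 174
Final: R0 = 174

174


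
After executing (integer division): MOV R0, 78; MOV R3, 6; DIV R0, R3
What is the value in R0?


Register state trace:
  MOV R0, 78  → R0 = 78
  MOV R3, 6  → R3 = 6
  DIV R0, R3  → R0 = 78 // 6 = 13
Final: R0 = 13

13


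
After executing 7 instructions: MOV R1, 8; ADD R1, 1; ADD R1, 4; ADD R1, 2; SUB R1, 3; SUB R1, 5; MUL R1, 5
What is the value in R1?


Register state trace:
  MOV R1, 8  → R1 = 8
  ADD R1, 1  → R1 = 8 + 1 = 9
  ADD R1, 4  → R1 = 9 + 4 = 13
  ADD R1, 2  → R1 = 13 + 2 = 15
  SUB R1, 3  → R1 = 15 - 3 = 12
  SUB R1, 5  → R1 = 12 - 5 = 7
  MUL R1, 5  → R1 = 7 * 5 = 35
Final: R1 = 35

35


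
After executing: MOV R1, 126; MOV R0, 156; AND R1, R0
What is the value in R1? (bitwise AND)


Register state trace:
  MOV R1, 126  → R1 = 126 (0b01111110)
  MOV R0, 156  → R0 = 156 (0b10011100)
  AND R1, R0  → R1 = 126 AND 156 = 28 (0b00011100)
Final: R1 = 28

28


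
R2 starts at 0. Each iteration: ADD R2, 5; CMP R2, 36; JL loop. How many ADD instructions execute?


Loop trace (R2 starts at 0, target 36, step 5):
  ADD #1: R2 = 0 + 5 = 5  → 5 < 36, loop
  ADD #2: R2 = 5 + 5 = 10  → 10 < 36, loop
  ADD #3: R2 = 10 + 5 = 15  → 15 < 36, loop
  ADD #4: R2 = 15 + 5 = 20  → 20 < 36, loop
  ADD #5: R2 = 20 + 5 = 25  → 25 < 36, loop
  ADD #6: R2 = 25 + 5 = 30  → 30 < 36, loop
  ADD #7: R2 = 30 + 5 = 35  → 35 < 36, loop
  ADD #8: R2 = 35 + 5 = 40  → 40 >= 36, exit
Total ADD instructions: 8

8


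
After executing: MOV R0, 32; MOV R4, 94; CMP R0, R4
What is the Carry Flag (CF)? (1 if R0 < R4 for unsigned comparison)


Register state trace:
  MOV R0, 32  → R0 = 32
  MOV R4, 94  → R4 = 94
  CMP R0, R4  → unsigned 32 - 94: borrow occurs
  32 < 94, so CF = 1
CF = 1

1


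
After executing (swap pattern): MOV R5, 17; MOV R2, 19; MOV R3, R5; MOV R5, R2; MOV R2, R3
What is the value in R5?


Register state trace (swap pattern):
  MOV R5, 17  → R5 = 17
  MOV R2, 19  → R2 = 19
  MOV R3, R5  → R3 = 17  (save R5)
  MOV R5, R2  → R5 = 19  (R5 gets R2's value)
  MOV R2, R3  → R2 = 17  (R2 gets saved value)
Final: R5 = 19

19


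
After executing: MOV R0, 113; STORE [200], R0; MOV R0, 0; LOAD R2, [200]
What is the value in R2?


Register and memory trace:
  MOV R0, 113  → R0 = 113
  STORE [200], R0  → mem[200] = 113
  MOV R0, 0  → R0 = 0
  LOAD R2, [200]  → R2 = mem[200] = 113
Final: R2 = 113

113


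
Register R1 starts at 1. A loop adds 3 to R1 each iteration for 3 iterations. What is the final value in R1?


Starting value: R1 = 1
  Iter 1: R1 = 1 + 3 = 4
  Iter 2: R1 = 4 + 3 = 7
  Iter 3: R1 = 7 + 3 = 10
Final: R1 = 10

10


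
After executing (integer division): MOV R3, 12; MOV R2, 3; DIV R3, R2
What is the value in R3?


Register state trace:
  MOV R3, 12  → R3 = 12
  MOV R2, 3  → R2 = 3
  DIV R3, R2  → R3 = 12 // 3 = 4
Final: R3 = 4

4


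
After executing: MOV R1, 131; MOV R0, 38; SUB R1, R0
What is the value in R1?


Register state trace:
  MOV R1, 131  → R1 = 131
  MOV R0, 38  → R0 = 38
  SUB R1, R0  → R1 = 131 - 38 = 93
Final: R1 = 93

93


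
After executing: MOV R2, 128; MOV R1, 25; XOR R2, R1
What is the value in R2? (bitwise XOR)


Register state trace:
  MOV R2, 128  → R2 = 128 (0b10000000)
  MOV R1, 25  → R1 = 25 (0b00011001)
  XOR R2, R1  → R2 = 128 XOR 25 = 153 (0b10011001)
Final: R2 = 153

153


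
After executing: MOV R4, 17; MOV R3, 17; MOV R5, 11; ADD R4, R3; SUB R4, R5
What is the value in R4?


Register state trace:
  MOV R4, 17  → R4 = 17
  MOV R3, 17  → R3 = 17
  MOV R5, 11  → R5 = 11
  ADD R4, R3  → R4 = 17 + 17 = 34
  SUB R4, R5  → R4 = 34 - 11 = 23
Final: R4 = 23

23


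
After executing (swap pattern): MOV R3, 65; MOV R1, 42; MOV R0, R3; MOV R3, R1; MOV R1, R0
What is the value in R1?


Register state trace (swap pattern):
  MOV R3, 65  → R3 = 65
  MOV R1, 42  → R1 = 42
  MOV R0, R3  → R0 = 65  (save R3)
  MOV R3, R1  → R3 = 42  (R3 gets R1's value)
  MOV R1, R0  → R1 = 65  (R1 gets saved value)
Final: R1 = 65

65


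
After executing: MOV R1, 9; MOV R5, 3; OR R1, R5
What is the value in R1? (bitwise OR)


Register state trace:
  MOV R1, 9  → R1 = 9 (0b00001001)
  MOV R5, 3  → R5 = 3 (0b00000011)
  OR R1, R5   → R1 = 9 OR 3 = 11 (0b00001011)
Final: R1 = 11

11


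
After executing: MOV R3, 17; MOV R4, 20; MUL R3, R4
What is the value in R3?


Register state trace:
  MOV R3, 17  → R3 = 17
  MOV R4, 20  → R4 = 20
  MUL R3, R4  → R3 = 17 * 20 = 340
Final: R3 = 340

340


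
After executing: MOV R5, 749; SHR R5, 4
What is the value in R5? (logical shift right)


Register state trace:
  MOV R5, 749  → R5 = 749
  SHR R5, 4  → R5 = 749 >> 4 = 749 // 2^4 = 46
Final: R5 = 46

46


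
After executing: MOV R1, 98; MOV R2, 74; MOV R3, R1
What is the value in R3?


Register state trace:
  MOV R1, 98  → R1 = 98
  MOV R2, 74  → R2 = 74
  MOV R3, R1  → R3 = 98
Final: R3 = 98

98


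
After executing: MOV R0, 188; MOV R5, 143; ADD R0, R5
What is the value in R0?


Register state trace:
  MOV R0, 188  → R0 = 188
  MOV R5, 143  → R5 = 143
  ADD R0, R5  → R0 = 188 + 143 = 331
Final: R0 = 331

331


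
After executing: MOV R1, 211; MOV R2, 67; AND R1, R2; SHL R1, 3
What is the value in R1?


Register state trace:
  MOV R1, 211  → R1 = 211 (0b11010011)
  MOV R2, 67  → R2 = 67 (0b01000011)
  AND R1, R2  → R1 = 211 AND 67 = 67 (0b01000011)
  SHL R1, 3  → R1 = 67 << 3 = 536
Final: R1 = 536

536


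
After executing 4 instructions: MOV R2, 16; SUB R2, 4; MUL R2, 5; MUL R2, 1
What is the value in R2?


Register state trace:
  MOV R2, 16  → R2 = 16
  SUB R2, 4  → R2 = 16 - 4 = 12
  MUL R2, 5  → R2 = 12 * 5 = 60
  MUL R2, 1  → R2 = 60 * 1 = 60
Final: R2 = 60

60


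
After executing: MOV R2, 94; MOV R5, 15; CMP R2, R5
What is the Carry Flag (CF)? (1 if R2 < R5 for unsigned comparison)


Register state trace:
  MOV R2, 94  → R2 = 94
  MOV R5, 15  → R5 = 15
  CMP R2, R5  → unsigned 94 - 15: no borrow
  94 >= 15, so CF = 0
CF = 0

0


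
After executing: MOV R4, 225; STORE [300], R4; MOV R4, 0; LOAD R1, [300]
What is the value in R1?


Register and memory trace:
  MOV R4, 225  → R4 = 225
  STORE [300], R4  → mem[300] = 225
  MOV R4, 0  → R4 = 0
  LOAD R1, [300]  → R1 = mem[300] = 225
Final: R1 = 225

225


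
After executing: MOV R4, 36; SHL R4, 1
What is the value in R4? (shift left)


Register state trace:
  MOV R4, 36  → R4 = 36
  SHL R4, 1  → R4 = 36 << 1 = 36 * 2^1 = 72
Final: R4 = 72

72


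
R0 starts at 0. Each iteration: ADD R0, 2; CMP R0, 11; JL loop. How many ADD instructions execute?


Loop trace (R0 starts at 0, target 11, step 2):
  ADD #1: R0 = 0 + 2 = 2  → 2 < 11, loop
  ADD #2: R0 = 2 + 2 = 4  → 4 < 11, loop
  ADD #3: R0 = 4 + 2 = 6  → 6 < 11, loop
  ADD #4: R0 = 6 + 2 = 8  → 8 < 11, loop
  ADD #5: R0 = 8 + 2 = 10  → 10 < 11, loop
  ADD #6: R0 = 10 + 2 = 12  → 12 >= 11, exit
Total ADD instructions: 6

6


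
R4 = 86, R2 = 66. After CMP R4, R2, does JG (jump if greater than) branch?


Trace:
  R4 = 86, R2 = 66
  CMP R4, R2  → compares 86 vs 66
  JG checks: is 86 greater than 66?
  86 > 66, so condition is true
Branch taken: Yes

Yes


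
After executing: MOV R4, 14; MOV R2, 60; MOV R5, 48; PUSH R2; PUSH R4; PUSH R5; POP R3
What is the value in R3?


Stack trace (top is rightmost):
  MOV R4, 14  → R4 = 14
  MOV R2, 60  → R2 = 60
  MOV R5, 48  → R5 = 48
  PUSH R2  → stack: [60]
  PUSH R4  → stack: [60, 14]
  PUSH R5  → stack: [60, 14, 48]
  POP R3  → R3 = 48, stack: [60, 14]
Final: R3 = 48

48


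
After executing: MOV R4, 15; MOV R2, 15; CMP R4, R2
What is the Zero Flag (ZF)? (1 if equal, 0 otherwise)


Register state trace:
  MOV R4, 15  → R4 = 15
  MOV R2, 15  → R2 = 15
  CMP R4, R2  → computes 15 - 15 = 0
  Result is zero, so values are equal
ZF = 1

1


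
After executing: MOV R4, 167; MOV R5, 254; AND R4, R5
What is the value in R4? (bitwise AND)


Register state trace:
  MOV R4, 167  → R4 = 167 (0b10100111)
  MOV R5, 254  → R5 = 254 (0b11111110)
  AND R4, R5  → R4 = 167 AND 254 = 166 (0b10100110)
Final: R4 = 166

166


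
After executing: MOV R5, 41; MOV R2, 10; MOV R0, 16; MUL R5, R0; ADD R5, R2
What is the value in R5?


Register state trace:
  MOV R5, 41  → R5 = 41
  MOV R2, 10  → R2 = 10
  MOV R0, 16  → R0 = 16
  MUL R5, R0  → R5 = 41 * 16 = 656
  ADD R5, R2  → R5 = 656 + 10 = 666
Final: R5 = 666

666


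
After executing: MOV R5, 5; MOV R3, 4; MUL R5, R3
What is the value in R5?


Register state trace:
  MOV R5, 5  → R5 = 5
  MOV R3, 4  → R3 = 4
  MUL R5, R3  → R5 = 5 * 4 = 20
Final: R5 = 20

20


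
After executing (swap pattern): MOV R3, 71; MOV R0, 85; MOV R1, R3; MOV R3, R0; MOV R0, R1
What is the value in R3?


Register state trace (swap pattern):
  MOV R3, 71  → R3 = 71
  MOV R0, 85  → R0 = 85
  MOV R1, R3  → R1 = 71  (save R3)
  MOV R3, R0  → R3 = 85  (R3 gets R0's value)
  MOV R0, R1  → R0 = 71  (R0 gets saved value)
Final: R3 = 85

85


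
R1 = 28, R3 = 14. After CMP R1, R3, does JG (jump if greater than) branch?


Trace:
  R1 = 28, R3 = 14
  CMP R1, R3  → compares 28 vs 14
  JG checks: is 28 greater than 14?
  28 > 14, so condition is true
Branch taken: Yes

Yes


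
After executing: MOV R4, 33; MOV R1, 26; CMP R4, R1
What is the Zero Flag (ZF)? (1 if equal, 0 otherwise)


Register state trace:
  MOV R4, 33  → R4 = 33
  MOV R1, 26  → R1 = 26
  CMP R4, R1  → computes 33 - 26 = 7
  Result is nonzero, so values are not equal
ZF = 0

0


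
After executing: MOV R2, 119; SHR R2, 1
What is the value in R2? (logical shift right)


Register state trace:
  MOV R2, 119  → R2 = 119
  SHR R2, 1  → R2 = 119 >> 1 = 119 // 2^1 = 59
Final: R2 = 59

59


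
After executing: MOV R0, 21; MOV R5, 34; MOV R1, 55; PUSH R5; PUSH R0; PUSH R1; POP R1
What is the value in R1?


Stack trace (top is rightmost):
  MOV R0, 21  → R0 = 21
  MOV R5, 34  → R5 = 34
  MOV R1, 55  → R1 = 55
  PUSH R5  → stack: [34]
  PUSH R0  → stack: [34, 21]
  PUSH R1  → stack: [34, 21, 55]
  POP R1  → R1 = 55, stack: [34, 21]
Final: R1 = 55

55


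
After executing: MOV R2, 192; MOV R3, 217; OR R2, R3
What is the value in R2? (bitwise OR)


Register state trace:
  MOV R2, 192  → R2 = 192 (0b11000000)
  MOV R3, 217  → R3 = 217 (0b11011001)
  OR R2, R3   → R2 = 192 OR 217 = 217 (0b11011001)
Final: R2 = 217

217


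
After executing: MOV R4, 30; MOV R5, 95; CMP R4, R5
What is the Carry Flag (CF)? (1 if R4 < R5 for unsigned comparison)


Register state trace:
  MOV R4, 30  → R4 = 30
  MOV R5, 95  → R5 = 95
  CMP R4, R5  → unsigned 30 - 95: borrow occurs
  30 < 95, so CF = 1
CF = 1

1


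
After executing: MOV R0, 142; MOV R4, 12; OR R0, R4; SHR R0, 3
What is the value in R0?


Register state trace:
  MOV R0, 142  → R0 = 142 (0b10001110)
  MOV R4, 12  → R4 = 12 (0b00001100)
  OR R0, R4  → R0 = 142 OR 12 = 142 (0b10001110)
  SHR R0, 3  → R0 = 142 >> 3 = 17
Final: R0 = 17

17


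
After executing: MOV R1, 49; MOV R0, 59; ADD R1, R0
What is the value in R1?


Register state trace:
  MOV R1, 49  → R1 = 49
  MOV R0, 59  → R0 = 59
  ADD R1, R0  → R1 = 49 + 59 = 108
Final: R1 = 108

108


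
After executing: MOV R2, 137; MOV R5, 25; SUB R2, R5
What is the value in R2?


Register state trace:
  MOV R2, 137  → R2 = 137
  MOV R5, 25  → R5 = 25
  SUB R2, R5  → R2 = 137 - 25 = 112
Final: R2 = 112

112


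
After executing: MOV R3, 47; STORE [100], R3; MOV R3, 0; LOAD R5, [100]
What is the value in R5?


Register and memory trace:
  MOV R3, 47  → R3 = 47
  STORE [100], R3  → mem[100] = 47
  MOV R3, 0  → R3 = 0
  LOAD R5, [100]  → R5 = mem[100] = 47
Final: R5 = 47

47


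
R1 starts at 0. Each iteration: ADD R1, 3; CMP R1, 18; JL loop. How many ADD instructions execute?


Loop trace (R1 starts at 0, target 18, step 3):
  ADD #1: R1 = 0 + 3 = 3  → 3 < 18, loop
  ADD #2: R1 = 3 + 3 = 6  → 6 < 18, loop
  ADD #3: R1 = 6 + 3 = 9  → 9 < 18, loop
  ADD #4: R1 = 9 + 3 = 12  → 12 < 18, loop
  ADD #5: R1 = 12 + 3 = 15  → 15 < 18, loop
  ADD #6: R1 = 15 + 3 = 18  → 18 >= 18, exit
Total ADD instructions: 6

6


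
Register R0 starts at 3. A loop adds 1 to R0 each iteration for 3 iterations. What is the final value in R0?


Starting value: R0 = 3
  Iter 1: R0 = 3 + 1 = 4
  Iter 2: R0 = 4 + 1 = 5
  Iter 3: R0 = 5 + 1 = 6
Final: R0 = 6

6


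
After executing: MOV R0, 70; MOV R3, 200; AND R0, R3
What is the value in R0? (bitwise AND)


Register state trace:
  MOV R0, 70  → R0 = 70 (0b01000110)
  MOV R3, 200  → R3 = 200 (0b11001000)
  AND R0, R3  → R0 = 70 AND 200 = 64 (0b01000000)
Final: R0 = 64

64


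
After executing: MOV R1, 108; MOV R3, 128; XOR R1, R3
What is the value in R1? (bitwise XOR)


Register state trace:
  MOV R1, 108  → R1 = 108 (0b01101100)
  MOV R3, 128  → R3 = 128 (0b10000000)
  XOR R1, R3  → R1 = 108 XOR 128 = 236 (0b11101100)
Final: R1 = 236

236


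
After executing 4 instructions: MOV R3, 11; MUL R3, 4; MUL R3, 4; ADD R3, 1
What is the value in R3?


Register state trace:
  MOV R3, 11  → R3 = 11
  MUL R3, 4  → R3 = 11 * 4 = 44
  MUL R3, 4  → R3 = 44 * 4 = 176
  ADD R3, 1  → R3 = 176 + 1 = 177
Final: R3 = 177

177


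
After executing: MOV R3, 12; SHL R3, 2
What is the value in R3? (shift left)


Register state trace:
  MOV R3, 12  → R3 = 12
  SHL R3, 2  → R3 = 12 << 2 = 12 * 2^2 = 48
Final: R3 = 48

48


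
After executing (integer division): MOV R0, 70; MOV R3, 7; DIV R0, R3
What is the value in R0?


Register state trace:
  MOV R0, 70  → R0 = 70
  MOV R3, 7  → R3 = 7
  DIV R0, R3  → R0 = 70 // 7 = 10
Final: R0 = 10

10


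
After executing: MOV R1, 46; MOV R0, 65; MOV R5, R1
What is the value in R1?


Register state trace:
  MOV R1, 46  → R1 = 46
  MOV R0, 65  → R0 = 65
  MOV R5, R1  → R5 = 46
Final: R1 = 46

46


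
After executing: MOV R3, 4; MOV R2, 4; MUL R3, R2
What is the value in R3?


Register state trace:
  MOV R3, 4  → R3 = 4
  MOV R2, 4  → R2 = 4
  MUL R3, R2  → R3 = 4 * 4 = 16
Final: R3 = 16

16


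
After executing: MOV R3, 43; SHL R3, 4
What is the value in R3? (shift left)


Register state trace:
  MOV R3, 43  → R3 = 43
  SHL R3, 4  → R3 = 43 << 4 = 43 * 2^4 = 688
Final: R3 = 688

688


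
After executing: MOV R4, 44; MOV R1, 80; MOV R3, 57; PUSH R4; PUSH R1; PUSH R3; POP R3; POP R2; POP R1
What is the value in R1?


Stack trace (top is rightmost):
  MOV R4, 44  → R4 = 44
  MOV R1, 80  → R1 = 80
  MOV R3, 57  → R3 = 57
  PUSH R4  → stack: [44]
  PUSH R1  → stack: [44, 80]
  PUSH R3  → stack: [44, 80, 57]
  POP R3  → R3 = 57, stack: [44, 80]
  POP R2  → R2 = 80, stack: [44]
  POP R1  → R1 = 44, stack: []
Final: R1 = 44

44


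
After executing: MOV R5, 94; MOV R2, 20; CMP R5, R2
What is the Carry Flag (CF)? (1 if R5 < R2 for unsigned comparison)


Register state trace:
  MOV R5, 94  → R5 = 94
  MOV R2, 20  → R2 = 20
  CMP R5, R2  → unsigned 94 - 20: no borrow
  94 >= 20, so CF = 0
CF = 0

0


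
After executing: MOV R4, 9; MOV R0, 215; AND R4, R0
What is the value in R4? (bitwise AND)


Register state trace:
  MOV R4, 9  → R4 = 9 (0b00001001)
  MOV R0, 215  → R0 = 215 (0b11010111)
  AND R4, R0  → R4 = 9 AND 215 = 1 (0b00000001)
Final: R4 = 1

1


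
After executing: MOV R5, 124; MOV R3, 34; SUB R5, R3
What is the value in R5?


Register state trace:
  MOV R5, 124  → R5 = 124
  MOV R3, 34  → R3 = 34
  SUB R5, R3  → R5 = 124 - 34 = 90
Final: R5 = 90

90


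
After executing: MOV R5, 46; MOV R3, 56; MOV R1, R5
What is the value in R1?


Register state trace:
  MOV R5, 46  → R5 = 46
  MOV R3, 56  → R3 = 56
  MOV R1, R5  → R1 = 46
Final: R1 = 46

46


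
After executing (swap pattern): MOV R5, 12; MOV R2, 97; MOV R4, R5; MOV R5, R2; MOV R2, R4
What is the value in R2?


Register state trace (swap pattern):
  MOV R5, 12  → R5 = 12
  MOV R2, 97  → R2 = 97
  MOV R4, R5  → R4 = 12  (save R5)
  MOV R5, R2  → R5 = 97  (R5 gets R2's value)
  MOV R2, R4  → R2 = 12  (R2 gets saved value)
Final: R2 = 12

12
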